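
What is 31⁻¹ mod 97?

72

31·72 = 2232 = 23·97 + 1, so 31⁻¹ ≡ 72 (mod 97).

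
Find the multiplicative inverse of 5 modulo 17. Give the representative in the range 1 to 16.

5·7 = 35 = 2·17 + 1, so 5⁻¹ ≡ 7 (mod 17).

7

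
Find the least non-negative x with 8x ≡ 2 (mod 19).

The inverse of 8 mod 19 is 12 (since 8·12 = 96 ≡ 1).
So x ≡ 12·2 = 24 ≡ 5 (mod 19).

5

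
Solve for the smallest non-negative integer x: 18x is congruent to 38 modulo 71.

10

18⁻¹ ≡ 4 (mod 71) because 18·4 = 72 = 1·71 + 1.
So x ≡ 4·38 = 152 ≡ 10 (mod 71).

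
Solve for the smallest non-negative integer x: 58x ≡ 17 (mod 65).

44

The inverse of 58 mod 65 is 37 (since 58·37 = 2146 ≡ 1).
Multiplying both sides by 37: x ≡ 37·17 = 629 ≡ 44 (mod 65).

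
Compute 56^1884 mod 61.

34

By repeated squaring mod 61: 56^1≡56, 56^2≡25, 56^4≡15, 56^8≡42, 56^16≡56, 56^32≡25, 56^64≡15, 56^128≡42, 56^256≡56, 56^512≡25, 56^1024≡15.
Since 1884 = 4 + 8 + 16 + 64 + 256 + 512 + 1024 in binary, 56^1884 ≡ 15·42·56·15·56·25·15 ≡ 34 (mod 61).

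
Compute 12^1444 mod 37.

16

Successive squares of 12 mod 37: 12^1≡12, 12^2≡33, 12^4≡16, 12^8≡34, 12^16≡9, 12^32≡7, 12^64≡12, 12^128≡33, 12^256≡16, 12^512≡34, 12^1024≡9.
Since 1444 = 4 + 32 + 128 + 256 + 1024 in binary, 12^1444 ≡ 16·7·33·16·9 ≡ 16 (mod 37).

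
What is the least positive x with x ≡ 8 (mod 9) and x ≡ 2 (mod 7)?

44

x ≡ 2 (mod 7) gives x ∈ {2, 9, 16, 23, 30, 37, 44}.
The first of these with x mod 9 = 8 is 44.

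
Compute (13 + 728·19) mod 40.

5

728·19 = 13832.
13832 − 345·40 = 32, so 13832 ≡ 32 (mod 40).
(13 + 32) mod 40 = 5.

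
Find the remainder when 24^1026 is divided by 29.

16

Successive squares of 24 mod 29: 24^1≡24, 24^2≡25, 24^4≡16, 24^8≡24, 24^16≡25, 24^32≡16, 24^64≡24, 24^128≡25, 24^256≡16, 24^512≡24, 24^1024≡25.
Since 1026 = 2 + 1024 in binary, 24^1026 ≡ 25·25 ≡ 16 (mod 29).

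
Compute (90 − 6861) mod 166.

35

6861 = 41·166 + 55, so 6861 mod 166 = 55.
(90 − 55) mod 166 = 35.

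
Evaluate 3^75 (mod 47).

Square-and-reduce mod 47: 3^1≡3, 3^2≡9, 3^4≡34, 3^8≡28, 3^16≡32, 3^32≡37, 3^64≡6.
75 = 1 + 2 + 8 + 64, so 3^75 ≡ 3·9·28·6 ≡ 24 (mod 47).

24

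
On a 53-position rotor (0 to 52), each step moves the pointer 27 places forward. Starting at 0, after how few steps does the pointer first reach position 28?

3

The inverse of 27 mod 53 is 2 (since 27·2 = 54 ≡ 1).
Multiplying both sides by 2: x ≡ 2·28 = 56 ≡ 3 (mod 53).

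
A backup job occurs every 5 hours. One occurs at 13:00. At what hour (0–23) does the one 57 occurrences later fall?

57·5 = 285.
Dividing 285 by 24 gives quotient 11 and remainder 21.
(13 + 21) mod 24 = 10.

10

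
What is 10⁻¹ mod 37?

26

10·26 = 260 = 7·37 + 1, so 10⁻¹ ≡ 26 (mod 37).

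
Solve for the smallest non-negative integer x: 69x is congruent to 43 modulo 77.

The inverse of 69 mod 77 is 48 (since 69·48 = 3312 ≡ 1).
Multiplying both sides by 48: x ≡ 48·43 = 2064 ≡ 62 (mod 77).

62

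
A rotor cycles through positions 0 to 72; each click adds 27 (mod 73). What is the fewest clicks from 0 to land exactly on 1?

73 = 2·27 + 19
27 = 1·19 + 8
19 = 2·8 + 3
8 = 2·3 + 2
3 = 1·2 + 1
2 = 2·1 + 0
Back-substituting gives 27·46 ≡ 1 (mod 73).

46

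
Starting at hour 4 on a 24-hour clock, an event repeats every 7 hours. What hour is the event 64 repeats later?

20

64·7 = 448.
Dividing 448 by 24 gives quotient 18 and remainder 16.
(4 + 16) mod 24 = 20.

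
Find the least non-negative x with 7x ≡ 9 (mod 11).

The inverse of 7 mod 11 is 8 (since 7·8 = 56 ≡ 1).
So x ≡ 8·9 = 72 ≡ 6 (mod 11).

6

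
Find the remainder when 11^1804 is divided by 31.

9

By repeated squaring mod 31: 11^1≡11, 11^2≡28, 11^4≡9, 11^8≡19, 11^16≡20, 11^32≡28, 11^64≡9, 11^128≡19, 11^256≡20, 11^512≡28, 11^1024≡9.
1804 = 4 + 8 + 256 + 512 + 1024, so 11^1804 ≡ 9·19·20·28·9 ≡ 9 (mod 31).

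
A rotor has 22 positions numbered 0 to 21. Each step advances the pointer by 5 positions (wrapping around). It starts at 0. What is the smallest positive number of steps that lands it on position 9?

5⁻¹ ≡ 9 (mod 22) because 5·9 = 45 = 2·22 + 1.
Multiplying both sides by 9: x ≡ 9·9 = 81 ≡ 15 (mod 22).

15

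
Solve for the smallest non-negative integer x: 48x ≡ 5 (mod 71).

48⁻¹ ≡ 37 (mod 71) because 48·37 = 1776 = 25·71 + 1.
Multiplying both sides by 37: x ≡ 37·5 = 185 ≡ 43 (mod 71).

43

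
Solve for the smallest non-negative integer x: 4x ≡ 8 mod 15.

The inverse of 4 mod 15 is 4 (since 4·4 = 16 ≡ 1).
So x ≡ 4·8 = 32 ≡ 2 (mod 15).

2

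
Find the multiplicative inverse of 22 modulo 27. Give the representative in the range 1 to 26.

16

22·16 = 352 = 13·27 + 1, so 22⁻¹ ≡ 16 (mod 27).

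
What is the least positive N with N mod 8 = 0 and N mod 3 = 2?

Since 3·3 ≡ 1 (mod 8), take x = 2 + 3·((0−2)·3 mod 8) = 2 + 3·2 = 8.
Check: 8 mod 8 = 0, 8 mod 3 = 2.

8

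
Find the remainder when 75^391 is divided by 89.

59

Square-and-reduce mod 89: 75^1≡75, 75^2≡18, 75^4≡57, 75^8≡45, 75^16≡67, 75^32≡39, 75^64≡8, 75^128≡64, 75^256≡2.
Since 391 = 1 + 2 + 4 + 128 + 256 in binary, 75^391 ≡ 75·18·57·64·2 ≡ 59 (mod 89).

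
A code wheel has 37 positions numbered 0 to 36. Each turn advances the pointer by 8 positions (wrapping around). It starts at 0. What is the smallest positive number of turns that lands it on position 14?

The inverse of 8 mod 37 is 14 (since 8·14 = 112 ≡ 1).
Multiplying both sides by 14: x ≡ 14·14 = 196 ≡ 11 (mod 37).
Check: 8·11 = 88 = 2·37 + 14.

11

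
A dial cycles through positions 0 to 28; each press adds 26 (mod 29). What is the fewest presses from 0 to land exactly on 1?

19

26·19 = 494 = 17·29 + 1, so 26⁻¹ ≡ 19 (mod 29).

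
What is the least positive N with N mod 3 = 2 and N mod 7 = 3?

17

Since 7·1 ≡ 1 (mod 3), take x = 3 + 7·((2−3)·1 mod 3) = 3 + 7·2 = 17.
Check: 17 mod 3 = 2, 17 mod 7 = 3.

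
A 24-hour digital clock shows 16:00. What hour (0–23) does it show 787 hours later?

11

787 = 32·24 + 19, so 787 mod 24 = 19.
(16 + 19) mod 24 = 11.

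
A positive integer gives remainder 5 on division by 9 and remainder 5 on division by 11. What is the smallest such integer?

x ≡ 5 (mod 9) gives x ∈ {5}.
The first of these with x mod 11 = 5 is 5.

5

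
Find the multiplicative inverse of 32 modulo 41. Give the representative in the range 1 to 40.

41 = 1·32 + 9
32 = 3·9 + 5
9 = 1·5 + 4
5 = 1·4 + 1
4 = 4·1 + 0
Back-substituting gives 32·9 ≡ 1 (mod 41).

9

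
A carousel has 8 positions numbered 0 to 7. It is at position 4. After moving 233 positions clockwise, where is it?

233 − 29·8 = 1, so 233 ≡ 1 (mod 8).
(4 + 1) mod 8 = 5.

5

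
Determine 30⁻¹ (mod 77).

30·18 = 540 = 7·77 + 1, so 30⁻¹ ≡ 18 (mod 77).

18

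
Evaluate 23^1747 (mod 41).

Successive squares of 23 mod 41: 23^1≡23, 23^2≡37, 23^4≡16, 23^8≡10, 23^16≡18, 23^32≡37, 23^64≡16, 23^128≡10, 23^256≡18, 23^512≡37, 23^1024≡16.
Since 1747 = 1 + 2 + 16 + 64 + 128 + 512 + 1024 in binary, 23^1747 ≡ 23·37·18·16·10·37·16 ≡ 4 (mod 41).

4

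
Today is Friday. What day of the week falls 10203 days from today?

Tuesday

10203 − 1457·7 = 4, so 10203 ≡ 4 (mod 7).
Friday + 4 days → Tuesday.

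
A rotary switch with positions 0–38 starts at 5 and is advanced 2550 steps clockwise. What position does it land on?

Dividing 2550 by 39 gives quotient 65 and remainder 15.
(5 + 15) mod 39 = 20.

20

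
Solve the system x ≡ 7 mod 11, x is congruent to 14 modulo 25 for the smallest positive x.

Since 25·4 ≡ 1 (mod 11), take x = 14 + 25·((7−14)·4 mod 11) = 14 + 25·5 = 139.
Check: 139 mod 11 = 7, 139 mod 25 = 14.

139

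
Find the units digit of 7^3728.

Last digits of 7^n: 7, 9, 3, 1 (period 4).
3728 leaves remainder 0 on division by 4, so 7^3728 ends in 1.

1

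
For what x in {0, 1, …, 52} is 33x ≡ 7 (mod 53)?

The inverse of 33 mod 53 is 45 (since 33·45 = 1485 ≡ 1).
So x ≡ 45·7 = 315 ≡ 50 (mod 53).

50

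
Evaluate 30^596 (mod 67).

29

Square-and-reduce mod 67: 30^1≡30, 30^2≡29, 30^4≡37, 30^8≡29, 30^16≡37, 30^32≡29, 30^64≡37, 30^128≡29, 30^256≡37, 30^512≡29.
Since 596 = 4 + 16 + 64 + 512 in binary, 30^596 ≡ 37·37·37·29 ≡ 29 (mod 67).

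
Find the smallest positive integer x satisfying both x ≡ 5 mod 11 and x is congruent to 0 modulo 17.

Since 17·2 ≡ 1 (mod 11), take x = 0 + 17·((5−0)·2 mod 11) = 0 + 17·10 = 170.
Check: 170 mod 11 = 5, 170 mod 17 = 0.

170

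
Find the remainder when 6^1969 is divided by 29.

22

Successive squares of 6 mod 29: 6^1≡6, 6^2≡7, 6^4≡20, 6^8≡23, 6^16≡7, 6^32≡20, 6^64≡23, 6^128≡7, 6^256≡20, 6^512≡23, 6^1024≡7.
Since 1969 = 1 + 16 + 32 + 128 + 256 + 512 + 1024 in binary, 6^1969 ≡ 6·7·20·7·20·23·7 ≡ 22 (mod 29).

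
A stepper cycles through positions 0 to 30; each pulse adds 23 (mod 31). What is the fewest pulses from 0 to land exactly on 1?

23·27 = 621 = 20·31 + 1, so 23⁻¹ ≡ 27 (mod 31).

27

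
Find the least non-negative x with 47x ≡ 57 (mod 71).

42

47⁻¹ ≡ 68 (mod 71) because 47·68 = 3196 = 45·71 + 1.
So x ≡ 68·57 = 3876 ≡ 42 (mod 71).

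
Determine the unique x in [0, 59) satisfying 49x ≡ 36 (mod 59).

20

49⁻¹ ≡ 53 (mod 59) because 49·53 = 2597 = 44·59 + 1.
Multiplying both sides by 53: x ≡ 53·36 = 1908 ≡ 20 (mod 59).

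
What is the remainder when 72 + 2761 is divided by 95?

2761 = 29·95 + 6, so 2761 mod 95 = 6.
(72 + 6) mod 95 = 78.

78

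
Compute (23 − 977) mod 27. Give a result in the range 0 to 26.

977 − 36·27 = 5, so 977 ≡ 5 (mod 27).
(23 − 5) mod 27 = 18.

18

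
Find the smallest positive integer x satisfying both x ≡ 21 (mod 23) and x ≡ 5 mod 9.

113

Since 9·18 ≡ 1 (mod 23), take x = 5 + 9·((21−5)·18 mod 23) = 5 + 9·12 = 113.
Check: 113 mod 23 = 21, 113 mod 9 = 5.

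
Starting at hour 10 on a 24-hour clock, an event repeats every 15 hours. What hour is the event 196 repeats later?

22

196·15 = 2940.
2940 mod 24 = 12 (since 122·24 = 2928).
(10 + 12) mod 24 = 22.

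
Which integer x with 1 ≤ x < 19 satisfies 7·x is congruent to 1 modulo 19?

11

19 = 2·7 + 5
7 = 1·5 + 2
5 = 2·2 + 1
2 = 2·1 + 0
Back-substituting gives 7·11 ≡ 1 (mod 19).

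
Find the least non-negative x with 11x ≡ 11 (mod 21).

11⁻¹ ≡ 2 (mod 21) because 11·2 = 22 = 1·21 + 1.
Multiplying both sides by 2: x ≡ 2·11 = 22 ≡ 1 (mod 21).

1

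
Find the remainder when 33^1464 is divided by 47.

27

Square-and-reduce mod 47: 33^1≡33, 33^2≡8, 33^4≡17, 33^8≡7, 33^16≡2, 33^32≡4, 33^64≡16, 33^128≡21, 33^256≡18, 33^512≡42, 33^1024≡25.
1464 = 8 + 16 + 32 + 128 + 256 + 1024, so 33^1464 ≡ 7·2·4·21·18·25 ≡ 27 (mod 47).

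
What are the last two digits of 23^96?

61

Successive squares of 23 mod 100: 23^1≡23, 23^2≡29, 23^4≡41, 23^8≡81, 23^16≡61, 23^32≡21, 23^64≡41.
96 = 32 + 64, so 23^96 ≡ 21·41 ≡ 61 (mod 100).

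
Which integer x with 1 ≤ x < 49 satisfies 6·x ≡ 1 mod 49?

41

6·41 = 246 = 5·49 + 1, so 6⁻¹ ≡ 41 (mod 49).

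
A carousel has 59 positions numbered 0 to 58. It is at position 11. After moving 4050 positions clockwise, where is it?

49

Dividing 4050 by 59 gives quotient 68 and remainder 38.
(11 + 38) mod 59 = 49.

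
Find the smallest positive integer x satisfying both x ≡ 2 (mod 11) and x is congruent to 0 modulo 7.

35

Since 7·8 ≡ 1 (mod 11), take x = 0 + 7·((2−0)·8 mod 11) = 0 + 7·5 = 35.
Check: 35 mod 11 = 2, 35 mod 7 = 0.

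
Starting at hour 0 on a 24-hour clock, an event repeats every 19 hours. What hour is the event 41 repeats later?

11

41·19 = 779.
779 mod 24 = 11 (since 32·24 = 768).
(0 + 11) mod 24 = 11.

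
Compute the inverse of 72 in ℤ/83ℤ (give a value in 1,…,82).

15

72·15 = 1080 = 13·83 + 1, so 72⁻¹ ≡ 15 (mod 83).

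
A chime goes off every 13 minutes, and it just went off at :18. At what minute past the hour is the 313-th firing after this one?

7

313·13 = 4069.
4069 − 67·60 = 49, so 4069 ≡ 49 (mod 60).
(18 + 49) mod 60 = 7.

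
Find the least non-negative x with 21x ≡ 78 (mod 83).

63

21⁻¹ ≡ 4 (mod 83) because 21·4 = 84 = 1·83 + 1.
So x ≡ 4·78 = 312 ≡ 63 (mod 83).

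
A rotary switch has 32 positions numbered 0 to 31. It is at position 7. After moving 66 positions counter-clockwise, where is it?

5

66 − 2·32 = 2, so 66 ≡ 2 (mod 32).
(7 − 2) mod 32 = 5.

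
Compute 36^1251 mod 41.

Square-and-reduce mod 41: 36^1≡36, 36^2≡25, 36^4≡10, 36^8≡18, 36^16≡37, 36^32≡16, 36^64≡10, 36^128≡18, 36^256≡37, 36^512≡16, 36^1024≡10.
Since 1251 = 1 + 2 + 32 + 64 + 128 + 1024 in binary, 36^1251 ≡ 36·25·16·10·18·10 ≡ 5 (mod 41).

5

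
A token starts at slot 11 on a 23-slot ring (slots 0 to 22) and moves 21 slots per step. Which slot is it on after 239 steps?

16

239·21 = 5019.
5019 mod 23 = 5 (since 218·23 = 5014).
(11 + 5) mod 23 = 16.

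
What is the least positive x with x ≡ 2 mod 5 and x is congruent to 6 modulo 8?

22

Since 8·2 ≡ 1 (mod 5), take x = 6 + 8·((2−6)·2 mod 5) = 6 + 8·2 = 22.
Check: 22 mod 5 = 2, 22 mod 8 = 6.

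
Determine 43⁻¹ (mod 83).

83 = 1·43 + 40
43 = 1·40 + 3
40 = 13·3 + 1
3 = 3·1 + 0
Back-substituting gives 43·56 ≡ 1 (mod 83).

56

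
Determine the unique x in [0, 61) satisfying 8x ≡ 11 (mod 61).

9

8⁻¹ ≡ 23 (mod 61) because 8·23 = 184 = 3·61 + 1.
So x ≡ 23·11 = 253 ≡ 9 (mod 61).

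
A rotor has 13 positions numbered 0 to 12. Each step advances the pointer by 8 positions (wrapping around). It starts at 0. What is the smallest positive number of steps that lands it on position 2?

10

8⁻¹ ≡ 5 (mod 13) because 8·5 = 40 = 3·13 + 1.
Multiplying both sides by 5: x ≡ 5·2 = 10 ≡ 10 (mod 13).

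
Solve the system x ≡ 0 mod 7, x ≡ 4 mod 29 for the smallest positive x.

91

x ≡ 0 (mod 7) gives x ∈ {0, 7, 14, 21, 28, 35, 42, 49, …}.
The first of these with x mod 29 = 4 is 91.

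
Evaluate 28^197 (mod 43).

19

By repeated squaring mod 43: 28^1≡28, 28^2≡10, 28^4≡14, 28^8≡24, 28^16≡17, 28^32≡31, 28^64≡15, 28^128≡10.
197 = 1 + 4 + 64 + 128, so 28^197 ≡ 28·14·15·10 ≡ 19 (mod 43).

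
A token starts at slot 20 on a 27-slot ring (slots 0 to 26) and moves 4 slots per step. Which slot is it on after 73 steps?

73·4 = 292.
292 = 10·27 + 22, so 292 mod 27 = 22.
(20 + 22) mod 27 = 15.

15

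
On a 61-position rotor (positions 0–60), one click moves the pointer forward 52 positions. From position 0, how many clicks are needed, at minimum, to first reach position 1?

27

61 = 1·52 + 9
52 = 5·9 + 7
9 = 1·7 + 2
7 = 3·2 + 1
2 = 2·1 + 0
Back-substituting gives 52·27 ≡ 1 (mod 61).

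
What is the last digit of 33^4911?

7

Last digits of 3^n: 3, 9, 7, 1 (period 4).
4911 leaves remainder 3 on division by 4, so 33^4911 ends in 7.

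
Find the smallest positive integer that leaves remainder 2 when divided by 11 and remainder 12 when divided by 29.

x ≡ 2 (mod 11) gives x ∈ {2, 13, 24, 35, 46, 57, 68, 79, …}.
The first of these with x mod 29 = 12 is 244.

244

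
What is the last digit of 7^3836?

1

Powers of 7 mod 10 repeat with period 4: 7, 9, 3, 1.
3836 leaves remainder 0 on division by 4, so 7^3836 ends in 1.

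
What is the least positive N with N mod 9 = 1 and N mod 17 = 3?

x ≡ 1 (mod 9) gives x ∈ {1, 10, 19, 28, 37}.
The first of these with x mod 17 = 3 is 37.

37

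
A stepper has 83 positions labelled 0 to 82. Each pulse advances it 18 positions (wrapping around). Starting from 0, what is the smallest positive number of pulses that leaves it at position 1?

83 = 4·18 + 11
18 = 1·11 + 7
11 = 1·7 + 4
7 = 1·4 + 3
4 = 1·3 + 1
3 = 3·1 + 0
Back-substituting gives 18·60 ≡ 1 (mod 83).

60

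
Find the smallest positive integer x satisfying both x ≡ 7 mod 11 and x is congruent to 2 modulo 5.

Since 5·9 ≡ 1 (mod 11), take x = 2 + 5·((7−2)·9 mod 11) = 2 + 5·1 = 7.
Check: 7 mod 11 = 7, 7 mod 5 = 2.

7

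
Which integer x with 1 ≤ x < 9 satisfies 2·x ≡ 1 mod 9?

5

2·5 = 10 = 1·9 + 1, so 2⁻¹ ≡ 5 (mod 9).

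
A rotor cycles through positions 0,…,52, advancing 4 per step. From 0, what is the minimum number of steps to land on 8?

2

The inverse of 4 mod 53 is 40 (since 4·40 = 160 ≡ 1).
So x ≡ 40·8 = 320 ≡ 2 (mod 53).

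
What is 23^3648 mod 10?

1

Powers of 3 mod 10 repeat with period 4: 3, 9, 7, 1.
3648 mod 4 = 0, so the last digit matches 3^4 = 1.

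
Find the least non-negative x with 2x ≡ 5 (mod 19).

12

The inverse of 2 mod 19 is 10 (since 2·10 = 20 ≡ 1).
Multiplying both sides by 10: x ≡ 10·5 = 50 ≡ 12 (mod 19).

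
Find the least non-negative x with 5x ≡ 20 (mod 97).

4

5⁻¹ ≡ 39 (mod 97) because 5·39 = 195 = 2·97 + 1.
So x ≡ 39·20 = 780 ≡ 4 (mod 97).
Check: 5·4 = 20 = 0·97 + 20.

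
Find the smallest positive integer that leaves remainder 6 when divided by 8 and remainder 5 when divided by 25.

30

x ≡ 6 (mod 8) gives x ∈ {6, 14, 22, 30}.
The first of these with x mod 25 = 5 is 30.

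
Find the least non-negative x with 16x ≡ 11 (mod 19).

9

The inverse of 16 mod 19 is 6 (since 16·6 = 96 ≡ 1).
So x ≡ 6·11 = 66 ≡ 9 (mod 19).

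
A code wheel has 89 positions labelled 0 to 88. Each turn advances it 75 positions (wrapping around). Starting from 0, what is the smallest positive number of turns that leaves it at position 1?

19

89 = 1·75 + 14
75 = 5·14 + 5
14 = 2·5 + 4
5 = 1·4 + 1
4 = 4·1 + 0
Back-substituting gives 75·19 ≡ 1 (mod 89).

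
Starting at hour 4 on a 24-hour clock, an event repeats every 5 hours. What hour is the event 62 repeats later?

2

62·5 = 310.
310 − 12·24 = 22, so 310 ≡ 22 (mod 24).
(4 + 22) mod 24 = 2.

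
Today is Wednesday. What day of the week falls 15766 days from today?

Friday

15766 mod 7 = 2 (since 2252·7 = 15764).
Wednesday + 2 days → Friday.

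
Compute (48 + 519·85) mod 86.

45

519·85 = 44115.
Dividing 44115 by 86 gives quotient 512 and remainder 83.
(48 + 83) mod 86 = 45.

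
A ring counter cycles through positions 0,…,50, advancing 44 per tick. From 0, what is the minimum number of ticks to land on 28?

47

The inverse of 44 mod 51 is 29 (since 44·29 = 1276 ≡ 1).
So x ≡ 29·28 = 812 ≡ 47 (mod 51).
Check: 44·47 = 2068 = 40·51 + 28.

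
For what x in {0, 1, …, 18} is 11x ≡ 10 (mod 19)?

13

11⁻¹ ≡ 7 (mod 19) because 11·7 = 77 = 4·19 + 1.
So x ≡ 7·10 = 70 ≡ 13 (mod 19).
Check: 11·13 = 143 = 7·19 + 10.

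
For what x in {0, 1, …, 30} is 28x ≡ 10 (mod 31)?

7

The inverse of 28 mod 31 is 10 (since 28·10 = 280 ≡ 1).
Multiplying both sides by 10: x ≡ 10·10 = 100 ≡ 7 (mod 31).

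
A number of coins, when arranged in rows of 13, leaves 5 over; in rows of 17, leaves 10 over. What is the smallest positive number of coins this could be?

x ≡ 5 (mod 13) gives x ∈ {5, 18, 31, 44}.
The first of these with x mod 17 = 10 is 44.

44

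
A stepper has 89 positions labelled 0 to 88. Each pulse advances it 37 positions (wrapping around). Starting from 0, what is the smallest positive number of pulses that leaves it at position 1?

89 = 2·37 + 15
37 = 2·15 + 7
15 = 2·7 + 1
7 = 7·1 + 0
Back-substituting gives 37·77 ≡ 1 (mod 89).

77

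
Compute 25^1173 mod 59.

17

Successive squares of 25 mod 59: 25^1≡25, 25^2≡35, 25^4≡45, 25^8≡19, 25^16≡7, 25^32≡49, 25^64≡41, 25^128≡29, 25^256≡15, 25^512≡48, 25^1024≡3.
Since 1173 = 1 + 4 + 16 + 128 + 1024 in binary, 25^1173 ≡ 25·45·7·29·3 ≡ 17 (mod 59).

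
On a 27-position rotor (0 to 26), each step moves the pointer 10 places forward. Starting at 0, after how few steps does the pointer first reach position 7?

The inverse of 10 mod 27 is 19 (since 10·19 = 190 ≡ 1).
So x ≡ 19·7 = 133 ≡ 25 (mod 27).
Check: 10·25 = 250 = 9·27 + 7.

25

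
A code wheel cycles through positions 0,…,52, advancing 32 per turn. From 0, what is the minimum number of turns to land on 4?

20

The inverse of 32 mod 53 is 5 (since 32·5 = 160 ≡ 1).
So x ≡ 5·4 = 20 ≡ 20 (mod 53).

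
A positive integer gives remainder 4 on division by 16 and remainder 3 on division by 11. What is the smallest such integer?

36

x ≡ 3 (mod 11) gives x ∈ {3, 14, 25, 36}.
The first of these with x mod 16 = 4 is 36.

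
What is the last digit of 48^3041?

The units digit of 48^n cycles with period 4: 8, 4, 2, 6, …
3041 leaves remainder 1 on division by 4, so 48^3041 ends in 8.

8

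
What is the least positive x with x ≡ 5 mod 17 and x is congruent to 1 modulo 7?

Since 7·5 ≡ 1 (mod 17), take x = 1 + 7·((5−1)·5 mod 17) = 1 + 7·3 = 22.
Check: 22 mod 17 = 5, 22 mod 7 = 1.

22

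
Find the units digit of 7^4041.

7

Powers of 7 mod 10 repeat with period 4: 7, 9, 3, 1.
4041 leaves remainder 1 on division by 4, so 7^4041 ends in 7.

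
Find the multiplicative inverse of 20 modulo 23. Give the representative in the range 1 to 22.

23 = 1·20 + 3
20 = 6·3 + 2
3 = 1·2 + 1
2 = 2·1 + 0
Back-substituting gives 20·15 ≡ 1 (mod 23).

15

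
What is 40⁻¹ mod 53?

4

53 = 1·40 + 13
40 = 3·13 + 1
13 = 13·1 + 0
Back-substituting gives 40·4 ≡ 1 (mod 53).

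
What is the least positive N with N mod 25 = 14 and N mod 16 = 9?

89

Since 16·11 ≡ 1 (mod 25), take x = 9 + 16·((14−9)·11 mod 25) = 9 + 16·5 = 89.
Check: 89 mod 25 = 14, 89 mod 16 = 9.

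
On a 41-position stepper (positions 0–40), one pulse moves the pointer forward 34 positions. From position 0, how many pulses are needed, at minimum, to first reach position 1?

35

41 = 1·34 + 7
34 = 4·7 + 6
7 = 1·6 + 1
6 = 6·1 + 0
Back-substituting gives 34·35 ≡ 1 (mod 41).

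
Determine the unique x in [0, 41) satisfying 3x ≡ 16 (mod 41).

The inverse of 3 mod 41 is 14 (since 3·14 = 42 ≡ 1).
Multiplying both sides by 14: x ≡ 14·16 = 224 ≡ 19 (mod 41).
Check: 3·19 = 57 = 1·41 + 16.

19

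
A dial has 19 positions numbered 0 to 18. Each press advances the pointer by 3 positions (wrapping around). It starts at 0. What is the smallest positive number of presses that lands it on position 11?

3⁻¹ ≡ 13 (mod 19) because 3·13 = 39 = 2·19 + 1.
Multiplying both sides by 13: x ≡ 13·11 = 143 ≡ 10 (mod 19).
Check: 3·10 = 30 = 1·19 + 11.

10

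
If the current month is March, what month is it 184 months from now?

July

184 − 15·12 = 4, so 184 ≡ 4 (mod 12).
March + 4 months → July.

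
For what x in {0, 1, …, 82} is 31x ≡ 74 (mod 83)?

72

31⁻¹ ≡ 75 (mod 83) because 31·75 = 2325 = 28·83 + 1.
Multiplying both sides by 75: x ≡ 75·74 = 5550 ≡ 72 (mod 83).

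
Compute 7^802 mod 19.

Square-and-reduce mod 19: 7^1≡7, 7^2≡11, 7^4≡7, 7^8≡11, 7^16≡7, 7^32≡11, 7^64≡7, 7^128≡11, 7^256≡7, 7^512≡11.
Since 802 = 2 + 32 + 256 + 512 in binary, 7^802 ≡ 11·11·7·11 ≡ 7 (mod 19).

7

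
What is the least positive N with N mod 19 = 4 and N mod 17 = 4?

4

Since 17·9 ≡ 1 (mod 19), take x = 4 + 17·((4−4)·9 mod 19) = 4 + 17·0 = 4.
Check: 4 mod 19 = 4, 4 mod 17 = 4.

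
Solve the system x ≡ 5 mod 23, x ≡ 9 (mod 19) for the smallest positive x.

Since 19·17 ≡ 1 (mod 23), take x = 9 + 19·((5−9)·17 mod 23) = 9 + 19·1 = 28.
Check: 28 mod 23 = 5, 28 mod 19 = 9.

28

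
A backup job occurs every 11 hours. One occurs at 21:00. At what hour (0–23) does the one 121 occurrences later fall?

8

121·11 = 1331.
1331 − 55·24 = 11, so 1331 ≡ 11 (mod 24).
(21 + 11) mod 24 = 8.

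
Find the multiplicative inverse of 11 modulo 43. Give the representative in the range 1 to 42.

4

11·4 = 44 = 1·43 + 1, so 11⁻¹ ≡ 4 (mod 43).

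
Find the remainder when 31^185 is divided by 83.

By repeated squaring mod 83: 31^1≡31, 31^2≡48, 31^4≡63, 31^8≡68, 31^16≡59, 31^32≡78, 31^64≡25, 31^128≡44.
Since 185 = 1 + 8 + 16 + 32 + 128 in binary, 31^185 ≡ 31·68·59·78·44 ≡ 23 (mod 83).

23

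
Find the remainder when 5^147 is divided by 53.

41

Square-and-reduce mod 53: 5^1≡5, 5^2≡25, 5^4≡42, 5^8≡15, 5^16≡13, 5^32≡10, 5^64≡47, 5^128≡36.
Since 147 = 1 + 2 + 16 + 128 in binary, 5^147 ≡ 5·25·13·36 ≡ 41 (mod 53).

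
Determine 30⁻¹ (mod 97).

55

30·55 = 1650 = 17·97 + 1, so 30⁻¹ ≡ 55 (mod 97).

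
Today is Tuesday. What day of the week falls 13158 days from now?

Sunday

Dividing 13158 by 7 gives quotient 1879 and remainder 5.
Tuesday + 5 days → Sunday.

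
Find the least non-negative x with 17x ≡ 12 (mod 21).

The inverse of 17 mod 21 is 5 (since 17·5 = 85 ≡ 1).
Multiplying both sides by 5: x ≡ 5·12 = 60 ≡ 18 (mod 21).

18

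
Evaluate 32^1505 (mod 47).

16

By repeated squaring mod 47: 32^1≡32, 32^2≡37, 32^4≡6, 32^8≡36, 32^16≡27, 32^32≡24, 32^64≡12, 32^128≡3, 32^256≡9, 32^512≡34, 32^1024≡28.
Since 1505 = 1 + 32 + 64 + 128 + 256 + 1024 in binary, 32^1505 ≡ 32·24·12·3·9·28 ≡ 16 (mod 47).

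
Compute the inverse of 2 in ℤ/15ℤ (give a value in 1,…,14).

8

2·8 = 16 = 1·15 + 1, so 2⁻¹ ≡ 8 (mod 15).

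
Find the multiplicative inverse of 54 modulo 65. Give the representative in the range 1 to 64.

54·59 = 3186 = 49·65 + 1, so 54⁻¹ ≡ 59 (mod 65).

59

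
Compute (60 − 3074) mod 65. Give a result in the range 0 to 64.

Dividing 3074 by 65 gives quotient 47 and remainder 19.
(60 − 19) mod 65 = 41.

41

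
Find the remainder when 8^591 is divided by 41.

33

Successive squares of 8 mod 41: 8^1≡8, 8^2≡23, 8^4≡37, 8^8≡16, 8^16≡10, 8^32≡18, 8^64≡37, 8^128≡16, 8^256≡10, 8^512≡18.
Since 591 = 1 + 2 + 4 + 8 + 64 + 512 in binary, 8^591 ≡ 8·23·37·16·37·18 ≡ 33 (mod 41).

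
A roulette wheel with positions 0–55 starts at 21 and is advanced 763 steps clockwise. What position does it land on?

Dividing 763 by 56 gives quotient 13 and remainder 35.
(21 + 35) mod 56 = 0.

0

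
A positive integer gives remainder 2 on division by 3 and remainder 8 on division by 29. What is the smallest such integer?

x ≡ 2 (mod 3) gives x ∈ {2, 5, 8}.
The first of these with x mod 29 = 8 is 8.

8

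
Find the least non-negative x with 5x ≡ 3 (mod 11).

5

The inverse of 5 mod 11 is 9 (since 5·9 = 45 ≡ 1).
So x ≡ 9·3 = 27 ≡ 5 (mod 11).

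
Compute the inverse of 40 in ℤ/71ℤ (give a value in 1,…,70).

16

40·16 = 640 = 9·71 + 1, so 40⁻¹ ≡ 16 (mod 71).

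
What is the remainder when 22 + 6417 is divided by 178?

31

6417 − 36·178 = 9, so 6417 ≡ 9 (mod 178).
(22 + 9) mod 178 = 31.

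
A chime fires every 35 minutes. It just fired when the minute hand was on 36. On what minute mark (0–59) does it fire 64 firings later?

64·35 = 2240.
Dividing 2240 by 60 gives quotient 37 and remainder 20.
(36 + 20) mod 60 = 56.

56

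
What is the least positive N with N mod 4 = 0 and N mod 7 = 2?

Since 7·3 ≡ 1 (mod 4), take x = 2 + 7·((0−2)·3 mod 4) = 2 + 7·2 = 16.
Check: 16 mod 4 = 0, 16 mod 7 = 2.

16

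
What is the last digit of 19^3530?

1

The units digit of 19^n cycles with period 2: 9, 1, …
3530 mod 2 = 0, so the last digit matches 9^2 = 1.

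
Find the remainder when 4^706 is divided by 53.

Square-and-reduce mod 53: 4^1≡4, 4^2≡16, 4^4≡44, 4^8≡28, 4^16≡42, 4^32≡15, 4^64≡13, 4^128≡10, 4^256≡47, 4^512≡36.
Since 706 = 2 + 64 + 128 + 512 in binary, 4^706 ≡ 16·13·10·36 ≡ 44 (mod 53).

44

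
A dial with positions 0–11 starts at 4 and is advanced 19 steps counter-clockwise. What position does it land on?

9

19 = 1·12 + 7, so 19 mod 12 = 7.
(4 − 7) mod 12 = 9.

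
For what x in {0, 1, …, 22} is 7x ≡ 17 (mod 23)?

9

The inverse of 7 mod 23 is 10 (since 7·10 = 70 ≡ 1).
Multiplying both sides by 10: x ≡ 10·17 = 170 ≡ 9 (mod 23).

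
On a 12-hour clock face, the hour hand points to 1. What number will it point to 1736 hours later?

9

1736 mod 12 = 8 (since 144·12 = 1728).
1 + 8 → 9 on a 12-hour dial.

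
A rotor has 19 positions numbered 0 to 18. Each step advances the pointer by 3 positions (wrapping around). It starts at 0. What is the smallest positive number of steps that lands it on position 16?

18

3⁻¹ ≡ 13 (mod 19) because 3·13 = 39 = 2·19 + 1.
Multiplying both sides by 13: x ≡ 13·16 = 208 ≡ 18 (mod 19).
Check: 3·18 = 54 = 2·19 + 16.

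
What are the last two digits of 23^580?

Successive squares of 23 mod 100: 23^1≡23, 23^2≡29, 23^4≡41, 23^8≡81, 23^16≡61, 23^32≡21, 23^64≡41, 23^128≡81, 23^256≡61, 23^512≡21.
Since 580 = 4 + 64 + 512 in binary, 23^580 ≡ 41·41·21 ≡ 1 (mod 100).

01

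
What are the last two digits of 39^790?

Square-and-reduce mod 100: 39^1≡39, 39^2≡21, 39^4≡41, 39^8≡81, 39^16≡61, 39^32≡21, 39^64≡41, 39^128≡81, 39^256≡61, 39^512≡21.
Since 790 = 2 + 4 + 16 + 256 + 512 in binary, 39^790 ≡ 21·41·61·61·21 ≡ 1 (mod 100).

01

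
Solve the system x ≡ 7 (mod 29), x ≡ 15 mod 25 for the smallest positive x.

65

Since 25·7 ≡ 1 (mod 29), take x = 15 + 25·((7−15)·7 mod 29) = 15 + 25·2 = 65.
Check: 65 mod 29 = 7, 65 mod 25 = 15.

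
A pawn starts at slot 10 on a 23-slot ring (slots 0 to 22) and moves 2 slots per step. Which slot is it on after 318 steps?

318·2 = 636.
636 − 27·23 = 15, so 636 ≡ 15 (mod 23).
(10 + 15) mod 23 = 2.

2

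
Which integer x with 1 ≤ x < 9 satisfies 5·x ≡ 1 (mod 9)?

9 = 1·5 + 4
5 = 1·4 + 1
4 = 4·1 + 0
Back-substituting gives 5·2 ≡ 1 (mod 9).

2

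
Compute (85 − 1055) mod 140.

1055 = 7·140 + 75, so 1055 mod 140 = 75.
(85 − 75) mod 140 = 10.

10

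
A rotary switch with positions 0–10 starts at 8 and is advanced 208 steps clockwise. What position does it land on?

7

208 mod 11 = 10 (since 18·11 = 198).
(8 + 10) mod 11 = 7.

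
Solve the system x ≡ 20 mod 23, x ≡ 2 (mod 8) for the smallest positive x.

Since 8·3 ≡ 1 (mod 23), take x = 2 + 8·((20−2)·3 mod 23) = 2 + 8·8 = 66.
Check: 66 mod 23 = 20, 66 mod 8 = 2.

66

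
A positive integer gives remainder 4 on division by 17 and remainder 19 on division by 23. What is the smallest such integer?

x ≡ 4 (mod 17) gives x ∈ {4, 21, 38, 55, 72, 89, 106, 123, …}.
The first of these with x mod 23 = 19 is 157.

157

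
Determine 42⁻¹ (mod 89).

89 = 2·42 + 5
42 = 8·5 + 2
5 = 2·2 + 1
2 = 2·1 + 0
Back-substituting gives 42·53 ≡ 1 (mod 89).

53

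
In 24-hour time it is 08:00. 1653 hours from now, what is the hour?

5

1653 − 68·24 = 21, so 1653 ≡ 21 (mod 24).
(8 + 21) mod 24 = 5.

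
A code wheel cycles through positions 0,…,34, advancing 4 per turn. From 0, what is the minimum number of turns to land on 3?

4⁻¹ ≡ 9 (mod 35) because 4·9 = 36 = 1·35 + 1.
So x ≡ 9·3 = 27 ≡ 27 (mod 35).

27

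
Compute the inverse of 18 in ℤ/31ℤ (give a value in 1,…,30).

19

18·19 = 342 = 11·31 + 1, so 18⁻¹ ≡ 19 (mod 31).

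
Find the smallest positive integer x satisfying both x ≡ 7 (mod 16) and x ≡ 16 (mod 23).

39

Since 23·7 ≡ 1 (mod 16), take x = 16 + 23·((7−16)·7 mod 16) = 16 + 23·1 = 39.
Check: 39 mod 16 = 7, 39 mod 23 = 16.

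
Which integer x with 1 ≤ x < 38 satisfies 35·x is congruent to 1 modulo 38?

25

35·25 = 875 = 23·38 + 1, so 35⁻¹ ≡ 25 (mod 38).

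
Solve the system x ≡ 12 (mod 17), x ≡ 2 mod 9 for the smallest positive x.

x ≡ 2 (mod 9) gives x ∈ {2, 11, 20, 29}.
The first of these with x mod 17 = 12 is 29.

29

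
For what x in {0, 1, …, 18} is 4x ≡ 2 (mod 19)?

4⁻¹ ≡ 5 (mod 19) because 4·5 = 20 = 1·19 + 1.
So x ≡ 5·2 = 10 ≡ 10 (mod 19).

10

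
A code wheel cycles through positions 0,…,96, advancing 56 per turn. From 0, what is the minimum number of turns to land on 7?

85

The inverse of 56 mod 97 is 26 (since 56·26 = 1456 ≡ 1).
So x ≡ 26·7 = 182 ≡ 85 (mod 97).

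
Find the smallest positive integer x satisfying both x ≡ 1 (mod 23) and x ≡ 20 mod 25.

70

Since 25·12 ≡ 1 (mod 23), take x = 20 + 25·((1−20)·12 mod 23) = 20 + 25·2 = 70.
Check: 70 mod 23 = 1, 70 mod 25 = 20.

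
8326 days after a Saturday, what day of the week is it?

8326 − 1189·7 = 3, so 8326 ≡ 3 (mod 7).
Saturday + 3 days → Tuesday.

Tuesday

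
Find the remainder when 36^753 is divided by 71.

Square-and-reduce mod 71: 36^1≡36, 36^2≡18, 36^4≡40, 36^8≡38, 36^16≡24, 36^32≡8, 36^64≡64, 36^128≡49, 36^256≡58, 36^512≡27.
753 = 1 + 16 + 32 + 64 + 128 + 512, so 36^753 ≡ 36·24·8·64·49·27 ≡ 6 (mod 71).

6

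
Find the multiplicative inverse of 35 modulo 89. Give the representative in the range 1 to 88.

89 = 2·35 + 19
35 = 1·19 + 16
19 = 1·16 + 3
16 = 5·3 + 1
3 = 3·1 + 0
Back-substituting gives 35·28 ≡ 1 (mod 89).

28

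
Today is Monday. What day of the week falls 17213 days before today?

17213 mod 7 = 0 (since 2459·7 = 17213).
Monday − 0 days → Monday.

Monday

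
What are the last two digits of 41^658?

Square-and-reduce mod 100: 41^1≡41, 41^2≡81, 41^4≡61, 41^8≡21, 41^16≡41, 41^32≡81, 41^64≡61, 41^128≡21, 41^256≡41, 41^512≡81.
658 = 2 + 16 + 128 + 512, so 41^658 ≡ 81·41·21·81 ≡ 21 (mod 100).

21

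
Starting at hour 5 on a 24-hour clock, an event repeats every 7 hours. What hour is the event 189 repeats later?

8

189·7 = 1323.
1323 mod 24 = 3 (since 55·24 = 1320).
(5 + 3) mod 24 = 8.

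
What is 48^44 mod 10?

Powers of 8 mod 10 repeat with period 4: 8, 4, 2, 6.
44 leaves remainder 0 on division by 4, so 48^44 ends in 6.

6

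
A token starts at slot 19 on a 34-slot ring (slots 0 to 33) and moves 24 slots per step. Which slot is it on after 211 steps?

17

211·24 = 5064.
5064 = 148·34 + 32, so 5064 mod 34 = 32.
(19 + 32) mod 34 = 17.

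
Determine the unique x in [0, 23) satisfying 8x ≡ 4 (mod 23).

12

8⁻¹ ≡ 3 (mod 23) because 8·3 = 24 = 1·23 + 1.
So x ≡ 3·4 = 12 ≡ 12 (mod 23).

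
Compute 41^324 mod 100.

61

Square-and-reduce mod 100: 41^1≡41, 41^2≡81, 41^4≡61, 41^8≡21, 41^16≡41, 41^32≡81, 41^64≡61, 41^128≡21, 41^256≡41.
324 = 4 + 64 + 256, so 41^324 ≡ 61·61·41 ≡ 61 (mod 100).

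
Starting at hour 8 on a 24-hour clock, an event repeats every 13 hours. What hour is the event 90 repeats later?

90·13 = 1170.
1170 − 48·24 = 18, so 1170 ≡ 18 (mod 24).
(8 + 18) mod 24 = 2.

2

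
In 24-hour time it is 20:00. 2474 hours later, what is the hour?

2474 = 103·24 + 2, so 2474 mod 24 = 2.
(20 + 2) mod 24 = 22.

22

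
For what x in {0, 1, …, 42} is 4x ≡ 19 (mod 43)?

37

The inverse of 4 mod 43 is 11 (since 4·11 = 44 ≡ 1).
Multiplying both sides by 11: x ≡ 11·19 = 209 ≡ 37 (mod 43).
Check: 4·37 = 148 = 3·43 + 19.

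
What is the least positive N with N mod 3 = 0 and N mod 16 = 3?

3

x ≡ 0 (mod 3) gives x ∈ {0, 3}.
The first of these with x mod 16 = 3 is 3.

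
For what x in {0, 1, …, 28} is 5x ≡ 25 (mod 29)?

5

5⁻¹ ≡ 6 (mod 29) because 5·6 = 30 = 1·29 + 1.
Multiplying both sides by 6: x ≡ 6·25 = 150 ≡ 5 (mod 29).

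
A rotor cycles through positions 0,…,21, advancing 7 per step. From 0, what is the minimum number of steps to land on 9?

7⁻¹ ≡ 19 (mod 22) because 7·19 = 133 = 6·22 + 1.
So x ≡ 19·9 = 171 ≡ 17 (mod 22).

17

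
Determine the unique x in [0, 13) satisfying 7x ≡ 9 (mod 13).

7⁻¹ ≡ 2 (mod 13) because 7·2 = 14 = 1·13 + 1.
Multiplying both sides by 2: x ≡ 2·9 = 18 ≡ 5 (mod 13).

5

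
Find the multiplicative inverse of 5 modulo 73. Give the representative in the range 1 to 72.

5·44 = 220 = 3·73 + 1, so 5⁻¹ ≡ 44 (mod 73).

44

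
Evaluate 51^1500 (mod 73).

Square-and-reduce mod 73: 51^1≡51, 51^2≡46, 51^4≡72, 51^8≡1, 51^16≡1, 51^32≡1, 51^64≡1, 51^128≡1, 51^256≡1, 51^512≡1, 51^1024≡1.
1500 = 4 + 8 + 16 + 64 + 128 + 256 + 1024, so 51^1500 ≡ 72·1·1·1·1·1·1 ≡ 72 (mod 73).

72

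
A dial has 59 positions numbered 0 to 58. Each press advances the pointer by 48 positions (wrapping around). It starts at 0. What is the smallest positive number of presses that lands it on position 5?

21

48⁻¹ ≡ 16 (mod 59) because 48·16 = 768 = 13·59 + 1.
So x ≡ 16·5 = 80 ≡ 21 (mod 59).
Check: 48·21 = 1008 = 17·59 + 5.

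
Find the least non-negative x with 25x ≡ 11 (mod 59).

50

The inverse of 25 mod 59 is 26 (since 25·26 = 650 ≡ 1).
So x ≡ 26·11 = 286 ≡ 50 (mod 59).
Check: 25·50 = 1250 = 21·59 + 11.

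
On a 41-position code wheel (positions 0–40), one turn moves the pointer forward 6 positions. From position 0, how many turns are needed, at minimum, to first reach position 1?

7

41 = 6·6 + 5
6 = 1·5 + 1
5 = 5·1 + 0
Back-substituting gives 6·7 ≡ 1 (mod 41).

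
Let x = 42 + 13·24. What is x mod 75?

13·24 = 312.
312 = 4·75 + 12, so 312 mod 75 = 12.
(42 + 12) mod 75 = 54.

54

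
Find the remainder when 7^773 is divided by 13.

11

Successive squares of 7 mod 13: 7^1≡7, 7^2≡10, 7^4≡9, 7^8≡3, 7^16≡9, 7^32≡3, 7^64≡9, 7^128≡3, 7^256≡9, 7^512≡3.
Since 773 = 1 + 4 + 256 + 512 in binary, 7^773 ≡ 7·9·9·3 ≡ 11 (mod 13).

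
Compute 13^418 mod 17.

16

Successive squares of 13 mod 17: 13^1≡13, 13^2≡16, 13^4≡1, 13^8≡1, 13^16≡1, 13^32≡1, 13^64≡1, 13^128≡1, 13^256≡1.
Since 418 = 2 + 32 + 128 + 256 in binary, 13^418 ≡ 16·1·1·1 ≡ 16 (mod 17).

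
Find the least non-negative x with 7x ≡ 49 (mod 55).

7

7⁻¹ ≡ 8 (mod 55) because 7·8 = 56 = 1·55 + 1.
So x ≡ 8·49 = 392 ≡ 7 (mod 55).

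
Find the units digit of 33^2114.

9

Last digits of 3^n: 3, 9, 7, 1 (period 4).
2114 mod 4 = 2, so the last digit matches 3^2 = 9.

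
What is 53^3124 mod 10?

Last digits of 3^n: 3, 9, 7, 1 (period 4).
3124 leaves remainder 0 on division by 4, so 53^3124 ends in 1.

1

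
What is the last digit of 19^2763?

Powers of 9 mod 10 repeat with period 2: 9, 1.
2763 mod 2 = 1, so the last digit matches 9^1 = 9.

9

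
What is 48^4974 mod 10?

4

Last digits of 8^n: 8, 4, 2, 6 (period 4).
4974 mod 4 = 2, so the last digit matches 8^2 = 4.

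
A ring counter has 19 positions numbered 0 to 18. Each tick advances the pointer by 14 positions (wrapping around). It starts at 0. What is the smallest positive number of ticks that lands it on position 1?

15

14⁻¹ ≡ 15 (mod 19) because 14·15 = 210 = 11·19 + 1.
So x ≡ 15·1 = 15 ≡ 15 (mod 19).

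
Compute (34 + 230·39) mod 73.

230·39 = 8970.
8970 − 122·73 = 64, so 8970 ≡ 64 (mod 73).
(34 + 64) mod 73 = 25.

25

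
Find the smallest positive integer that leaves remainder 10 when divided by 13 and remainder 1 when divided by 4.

49

x ≡ 1 (mod 4) gives x ∈ {1, 5, 9, 13, 17, 21, 25, 29, …}.
The first of these with x mod 13 = 10 is 49.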